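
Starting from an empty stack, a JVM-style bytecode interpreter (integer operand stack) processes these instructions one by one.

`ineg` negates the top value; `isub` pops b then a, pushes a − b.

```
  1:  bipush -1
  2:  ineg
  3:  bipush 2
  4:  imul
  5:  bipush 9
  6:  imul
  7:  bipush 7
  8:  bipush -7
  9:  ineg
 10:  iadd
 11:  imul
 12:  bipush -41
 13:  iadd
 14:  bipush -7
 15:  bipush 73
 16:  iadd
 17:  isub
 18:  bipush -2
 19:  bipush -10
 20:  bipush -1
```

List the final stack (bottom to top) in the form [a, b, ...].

[145, -2, -10, -1]

bipush -1  -> -1
ineg       -> 1
bipush 2   -> 1 2
imul       -> 2
bipush 9   -> 2 9
imul       -> 18
bipush 7   -> 18 7
bipush -7  -> 18 7 -7
ineg       -> 18 7 7
iadd       -> 18 14
imul       -> 252
bipush -41 -> 252 -41
iadd       -> 211
bipush -7  -> 211 -7
bipush 73  -> 211 -7 73
iadd       -> 211 66
isub       -> 145
bipush -2  -> 145 -2
bipush -10 -> 145 -2 -10
bipush -1  -> 145 -2 -10 -1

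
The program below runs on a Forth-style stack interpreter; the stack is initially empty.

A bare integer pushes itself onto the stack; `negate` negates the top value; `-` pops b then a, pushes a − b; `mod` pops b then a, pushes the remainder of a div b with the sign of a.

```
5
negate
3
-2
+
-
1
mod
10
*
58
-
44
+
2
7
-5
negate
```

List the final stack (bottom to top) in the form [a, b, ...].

5       5
negate  -5
3       -5 3
-2      -5 3 -2
+       -5 1
-       -6
1       -6 1
mod     0
10      0 10
*       0
58      0 58
-       -58
44      -58 44
+       -14
2       -14 2
7       -14 2 7
-5      -14 2 7 -5
negate  -14 2 7 5

[-14, 2, 7, 5]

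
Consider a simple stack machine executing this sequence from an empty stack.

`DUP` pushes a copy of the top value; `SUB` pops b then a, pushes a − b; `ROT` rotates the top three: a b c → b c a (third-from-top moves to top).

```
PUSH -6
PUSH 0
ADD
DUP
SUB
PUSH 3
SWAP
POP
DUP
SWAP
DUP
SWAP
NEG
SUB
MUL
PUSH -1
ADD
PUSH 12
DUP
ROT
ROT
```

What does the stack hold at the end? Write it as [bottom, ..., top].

[12, 17, 12]

PUSH -6  [-6]
PUSH 0   [-6, 0]
ADD      [-6]
DUP      [-6, -6]
SUB      [0]
PUSH 3   [0, 3]
SWAP     [3, 0]
POP      [3]
DUP      [3, 3]
SWAP     [3, 3]
DUP      [3, 3, 3]
SWAP     [3, 3, 3]
NEG      [3, 3, -3]
SUB      [3, 6]
MUL      [18]
PUSH -1  [18, -1]
ADD      [17]
PUSH 12  [17, 12]
DUP      [17, 12, 12]
ROT      [12, 12, 17]
ROT      [12, 17, 12]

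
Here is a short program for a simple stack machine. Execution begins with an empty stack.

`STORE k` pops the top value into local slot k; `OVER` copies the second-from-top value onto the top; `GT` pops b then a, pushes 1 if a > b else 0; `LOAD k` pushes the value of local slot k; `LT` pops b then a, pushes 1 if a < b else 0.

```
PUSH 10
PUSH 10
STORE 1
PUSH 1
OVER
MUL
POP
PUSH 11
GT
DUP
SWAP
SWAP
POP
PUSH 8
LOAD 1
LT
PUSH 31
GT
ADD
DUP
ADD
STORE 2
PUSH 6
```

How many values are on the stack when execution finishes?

1

PUSH 10  [10]
PUSH 10  [10, 10]
STORE 1  [10]
PUSH 1   [10, 1]
OVER     [10, 1, 10]
MUL      [10, 10]
POP      [10]
PUSH 11  [10, 11]
GT       [0]
DUP      [0, 0]
SWAP     [0, 0]
SWAP     [0, 0]
POP      [0]
PUSH 8   [0, 8]
LOAD 1   [0, 8, 10]
LT       [0, 1]
PUSH 31  [0, 1, 31]
GT       [0, 0]
ADD      [0]
DUP      [0, 0]
ADD      [0]
STORE 2  []
PUSH 6   [6]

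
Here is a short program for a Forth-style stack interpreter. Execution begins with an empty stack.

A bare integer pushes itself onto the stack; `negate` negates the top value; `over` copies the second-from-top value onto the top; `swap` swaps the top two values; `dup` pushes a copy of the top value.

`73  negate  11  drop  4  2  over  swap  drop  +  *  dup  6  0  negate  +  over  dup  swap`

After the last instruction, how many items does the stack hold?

5

73     : 73
negate : -73
11     : -73 11
drop   : -73
4      : -73 4
2      : -73 4 2
over   : -73 4 2 4
swap   : -73 4 4 2
drop   : -73 4 4
+      : -73 8
*      : -584
dup    : -584 -584
6      : -584 -584 6
0      : -584 -584 6 0
negate : -584 -584 6 0
+      : -584 -584 6
over   : -584 -584 6 -584
dup    : -584 -584 6 -584 -584
swap   : -584 -584 6 -584 -584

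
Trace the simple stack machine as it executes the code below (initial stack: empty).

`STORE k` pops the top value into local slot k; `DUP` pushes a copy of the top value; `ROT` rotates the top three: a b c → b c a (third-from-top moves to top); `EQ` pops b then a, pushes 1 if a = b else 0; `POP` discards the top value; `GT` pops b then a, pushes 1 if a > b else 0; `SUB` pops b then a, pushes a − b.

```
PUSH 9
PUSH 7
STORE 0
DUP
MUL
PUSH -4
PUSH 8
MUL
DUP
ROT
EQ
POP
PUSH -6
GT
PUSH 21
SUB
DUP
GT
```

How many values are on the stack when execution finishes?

PUSH 9  : 9
PUSH 7  : 9 7
STORE 0 : 9
DUP     : 9 9
MUL     : 81
PUSH -4 : 81 -4
PUSH 8  : 81 -4 8
MUL     : 81 -32
DUP     : 81 -32 -32
ROT     : -32 -32 81
EQ      : -32 0
POP     : -32
PUSH -6 : -32 -6
GT      : 0
PUSH 21 : 0 21
SUB     : -21
DUP     : -21 -21
GT      : 0

1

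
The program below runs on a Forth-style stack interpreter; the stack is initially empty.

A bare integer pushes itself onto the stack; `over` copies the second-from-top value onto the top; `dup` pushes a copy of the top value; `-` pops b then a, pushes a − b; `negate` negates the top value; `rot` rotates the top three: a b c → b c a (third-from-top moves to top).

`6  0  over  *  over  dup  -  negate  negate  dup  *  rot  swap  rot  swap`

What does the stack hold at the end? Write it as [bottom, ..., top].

[6, 0, 0]

6      -> 6
0      -> 6 0
over   -> 6 0 6
*      -> 6 0
over   -> 6 0 6
dup    -> 6 0 6 6
-      -> 6 0 0
negate -> 6 0 0
negate -> 6 0 0
dup    -> 6 0 0 0
*      -> 6 0 0
rot    -> 0 0 6
swap   -> 0 6 0
rot    -> 6 0 0
swap   -> 6 0 0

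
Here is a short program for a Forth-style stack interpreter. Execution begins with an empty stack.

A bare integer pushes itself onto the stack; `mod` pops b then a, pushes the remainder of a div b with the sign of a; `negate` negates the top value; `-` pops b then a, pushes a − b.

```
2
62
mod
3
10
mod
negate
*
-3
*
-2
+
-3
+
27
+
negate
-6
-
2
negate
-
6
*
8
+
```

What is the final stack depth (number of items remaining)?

1

2      -> 2
62     -> 2 62
mod    -> 2
3      -> 2 3
10     -> 2 3 10
mod    -> 2 3
negate -> 2 -3
*      -> -6
-3     -> -6 -3
*      -> 18
-2     -> 18 -2
+      -> 16
-3     -> 16 -3
+      -> 13
27     -> 13 27
+      -> 40
negate -> -40
-6     -> -40 -6
-      -> -34
2      -> -34 2
negate -> -34 -2
-      -> -32
6      -> -32 6
*      -> -192
8      -> -192 8
+      -> -184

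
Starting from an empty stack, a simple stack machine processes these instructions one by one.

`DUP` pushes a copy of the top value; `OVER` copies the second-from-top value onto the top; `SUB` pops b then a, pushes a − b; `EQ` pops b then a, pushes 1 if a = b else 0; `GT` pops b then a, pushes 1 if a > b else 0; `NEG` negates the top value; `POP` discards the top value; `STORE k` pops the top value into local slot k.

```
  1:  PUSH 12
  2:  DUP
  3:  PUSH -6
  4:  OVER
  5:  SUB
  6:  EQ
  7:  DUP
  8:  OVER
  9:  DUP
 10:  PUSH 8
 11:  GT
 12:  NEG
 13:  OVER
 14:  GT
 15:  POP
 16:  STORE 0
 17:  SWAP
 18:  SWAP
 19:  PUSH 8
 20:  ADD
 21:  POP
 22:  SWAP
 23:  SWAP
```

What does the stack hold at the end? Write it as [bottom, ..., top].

[12, 0]

PUSH 12 → [12]
DUP     → [12, 12]
PUSH -6 → [12, 12, -6]
OVER    → [12, 12, -6, 12]
SUB     → [12, 12, -18]
EQ      → [12, 0]
DUP     → [12, 0, 0]
OVER    → [12, 0, 0, 0]
DUP     → [12, 0, 0, 0, 0]
PUSH 8  → [12, 0, 0, 0, 0, 8]
GT      → [12, 0, 0, 0, 0]
NEG     → [12, 0, 0, 0, 0]
OVER    → [12, 0, 0, 0, 0, 0]
GT      → [12, 0, 0, 0, 0]
POP     → [12, 0, 0, 0]
STORE 0 → [12, 0, 0]
SWAP    → [12, 0, 0]
SWAP    → [12, 0, 0]
PUSH 8  → [12, 0, 0, 8]
ADD     → [12, 0, 8]
POP     → [12, 0]
SWAP    → [0, 12]
SWAP    → [12, 0]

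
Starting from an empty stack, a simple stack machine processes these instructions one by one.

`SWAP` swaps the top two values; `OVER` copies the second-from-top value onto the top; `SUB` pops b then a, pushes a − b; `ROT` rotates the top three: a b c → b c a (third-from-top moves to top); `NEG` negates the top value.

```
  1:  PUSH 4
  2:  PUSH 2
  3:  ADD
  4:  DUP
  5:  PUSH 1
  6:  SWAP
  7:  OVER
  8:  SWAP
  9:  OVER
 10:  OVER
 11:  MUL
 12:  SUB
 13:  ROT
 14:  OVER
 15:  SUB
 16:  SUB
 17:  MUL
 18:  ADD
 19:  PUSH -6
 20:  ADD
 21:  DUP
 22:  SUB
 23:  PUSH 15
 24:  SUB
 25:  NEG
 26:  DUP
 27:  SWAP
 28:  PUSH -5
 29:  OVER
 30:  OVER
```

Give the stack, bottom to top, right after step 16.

[6, 1, -1]

PUSH 4  [4]
PUSH 2  [4, 2]
ADD     [6]
DUP     [6, 6]
PUSH 1  [6, 6, 1]
SWAP    [6, 1, 6]
OVER    [6, 1, 6, 1]
SWAP    [6, 1, 1, 6]
OVER    [6, 1, 1, 6, 1]
OVER    [6, 1, 1, 6, 1, 6]
MUL     [6, 1, 1, 6, 6]
SUB     [6, 1, 1, 0]
ROT     [6, 1, 0, 1]
OVER    [6, 1, 0, 1, 0]
SUB     [6, 1, 0, 1]
SUB     [6, 1, -1]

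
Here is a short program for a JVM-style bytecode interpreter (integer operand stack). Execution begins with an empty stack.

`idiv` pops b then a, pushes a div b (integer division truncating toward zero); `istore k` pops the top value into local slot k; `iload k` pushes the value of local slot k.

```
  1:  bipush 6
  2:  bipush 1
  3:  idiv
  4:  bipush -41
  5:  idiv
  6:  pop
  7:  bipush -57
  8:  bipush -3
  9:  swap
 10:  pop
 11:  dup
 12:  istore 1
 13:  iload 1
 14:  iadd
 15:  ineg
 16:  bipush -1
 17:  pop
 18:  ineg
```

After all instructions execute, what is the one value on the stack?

-6

bipush 6   -> [6]
bipush 1   -> [6, 1]
idiv       -> [6]
bipush -41 -> [6, -41]
idiv       -> [0]
pop        -> []
bipush -57 -> [-57]
bipush -3  -> [-57, -3]
swap       -> [-3, -57]
pop        -> [-3]
dup        -> [-3, -3]
istore 1   -> [-3]
iload 1    -> [-3, -3]
iadd       -> [-6]
ineg       -> [6]
bipush -1  -> [6, -1]
pop        -> [6]
ineg       -> [-6]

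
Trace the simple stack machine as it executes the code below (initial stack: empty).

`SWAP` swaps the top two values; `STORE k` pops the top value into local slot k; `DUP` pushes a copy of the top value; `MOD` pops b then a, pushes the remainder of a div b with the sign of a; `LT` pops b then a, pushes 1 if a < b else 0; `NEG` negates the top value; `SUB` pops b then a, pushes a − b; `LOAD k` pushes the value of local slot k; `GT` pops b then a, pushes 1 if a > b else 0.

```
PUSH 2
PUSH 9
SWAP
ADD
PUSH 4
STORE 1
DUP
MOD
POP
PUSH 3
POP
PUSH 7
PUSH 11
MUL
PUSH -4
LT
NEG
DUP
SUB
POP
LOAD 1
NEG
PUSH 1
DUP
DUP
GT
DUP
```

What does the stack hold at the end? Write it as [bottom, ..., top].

[-4, 1, 0, 0]

PUSH 2  -> 2
PUSH 9  -> 2 9
SWAP    -> 9 2
ADD     -> 11
PUSH 4  -> 11 4
STORE 1 -> 11
DUP     -> 11 11
MOD     -> 0
POP     -> (empty)
PUSH 3  -> 3
POP     -> (empty)
PUSH 7  -> 7
PUSH 11 -> 7 11
MUL     -> 77
PUSH -4 -> 77 -4
LT      -> 0
NEG     -> 0
DUP     -> 0 0
SUB     -> 0
POP     -> (empty)
LOAD 1  -> 4
NEG     -> -4
PUSH 1  -> -4 1
DUP     -> -4 1 1
DUP     -> -4 1 1 1
GT      -> -4 1 0
DUP     -> -4 1 0 0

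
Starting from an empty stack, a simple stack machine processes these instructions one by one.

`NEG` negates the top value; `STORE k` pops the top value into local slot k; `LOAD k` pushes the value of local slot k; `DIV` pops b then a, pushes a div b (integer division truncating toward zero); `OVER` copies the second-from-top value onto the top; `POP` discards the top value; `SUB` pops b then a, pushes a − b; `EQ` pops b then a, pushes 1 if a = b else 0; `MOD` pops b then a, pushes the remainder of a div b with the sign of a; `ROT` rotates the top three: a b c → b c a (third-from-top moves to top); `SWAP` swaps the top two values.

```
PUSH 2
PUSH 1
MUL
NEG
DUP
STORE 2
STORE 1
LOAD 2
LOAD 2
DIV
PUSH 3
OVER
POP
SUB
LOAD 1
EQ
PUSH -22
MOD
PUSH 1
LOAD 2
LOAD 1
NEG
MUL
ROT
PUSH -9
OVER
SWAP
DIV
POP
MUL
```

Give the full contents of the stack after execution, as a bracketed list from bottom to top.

PUSH 2    [2]
PUSH 1    [2, 1]
MUL       [2]
NEG       [-2]
DUP       [-2, -2]
STORE 2   [-2]
STORE 1   []
LOAD 2    [-2]
LOAD 2    [-2, -2]
DIV       [1]
PUSH 3    [1, 3]
OVER      [1, 3, 1]
POP       [1, 3]
SUB       [-2]
LOAD 1    [-2, -2]
EQ        [1]
PUSH -22  [1, -22]
MOD       [1]
PUSH 1    [1, 1]
LOAD 2    [1, 1, -2]
LOAD 1    [1, 1, -2, -2]
NEG       [1, 1, -2, 2]
MUL       [1, 1, -4]
ROT       [1, -4, 1]
PUSH -9   [1, -4, 1, -9]
OVER      [1, -4, 1, -9, 1]
SWAP      [1, -4, 1, 1, -9]
DIV       [1, -4, 1, 0]
POP       [1, -4, 1]
MUL       [1, -4]

[1, -4]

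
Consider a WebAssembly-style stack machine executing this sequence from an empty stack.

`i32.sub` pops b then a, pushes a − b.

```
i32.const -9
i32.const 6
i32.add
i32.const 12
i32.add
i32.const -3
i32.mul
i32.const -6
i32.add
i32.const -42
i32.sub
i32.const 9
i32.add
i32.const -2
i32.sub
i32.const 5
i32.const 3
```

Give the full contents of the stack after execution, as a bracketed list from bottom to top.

i32.const -9  → -9
i32.const 6   → -9 6
i32.add       → -3
i32.const 12  → -3 12
i32.add       → 9
i32.const -3  → 9 -3
i32.mul       → -27
i32.const -6  → -27 -6
i32.add       → -33
i32.const -42 → -33 -42
i32.sub       → 9
i32.const 9   → 9 9
i32.add       → 18
i32.const -2  → 18 -2
i32.sub       → 20
i32.const 5   → 20 5
i32.const 3   → 20 5 3

[20, 5, 3]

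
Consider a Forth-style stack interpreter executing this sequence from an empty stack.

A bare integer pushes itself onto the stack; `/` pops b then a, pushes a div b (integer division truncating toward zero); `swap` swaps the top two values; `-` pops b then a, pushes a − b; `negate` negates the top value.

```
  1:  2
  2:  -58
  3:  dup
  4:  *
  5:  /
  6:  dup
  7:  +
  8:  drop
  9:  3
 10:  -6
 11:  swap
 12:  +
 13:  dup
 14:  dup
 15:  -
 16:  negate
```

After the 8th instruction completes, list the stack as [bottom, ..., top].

2    → 2
-58  → 2 -58
dup  → 2 -58 -58
*    → 2 3364
/    → 0
dup  → 0 0
+    → 0
drop → (empty)

[]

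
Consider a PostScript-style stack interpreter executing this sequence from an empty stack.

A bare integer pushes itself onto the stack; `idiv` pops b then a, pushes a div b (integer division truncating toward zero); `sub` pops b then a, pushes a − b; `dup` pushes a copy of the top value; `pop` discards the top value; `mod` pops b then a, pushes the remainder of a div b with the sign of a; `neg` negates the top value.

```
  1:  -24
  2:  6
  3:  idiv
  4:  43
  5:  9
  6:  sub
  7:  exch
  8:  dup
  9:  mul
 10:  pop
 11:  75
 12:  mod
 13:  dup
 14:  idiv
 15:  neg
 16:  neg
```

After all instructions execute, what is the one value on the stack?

1

-24  -> -24
6    -> -24 6
idiv -> -4
43   -> -4 43
9    -> -4 43 9
sub  -> -4 34
exch -> 34 -4
dup  -> 34 -4 -4
mul  -> 34 16
pop  -> 34
75   -> 34 75
mod  -> 34
dup  -> 34 34
idiv -> 1
neg  -> -1
neg  -> 1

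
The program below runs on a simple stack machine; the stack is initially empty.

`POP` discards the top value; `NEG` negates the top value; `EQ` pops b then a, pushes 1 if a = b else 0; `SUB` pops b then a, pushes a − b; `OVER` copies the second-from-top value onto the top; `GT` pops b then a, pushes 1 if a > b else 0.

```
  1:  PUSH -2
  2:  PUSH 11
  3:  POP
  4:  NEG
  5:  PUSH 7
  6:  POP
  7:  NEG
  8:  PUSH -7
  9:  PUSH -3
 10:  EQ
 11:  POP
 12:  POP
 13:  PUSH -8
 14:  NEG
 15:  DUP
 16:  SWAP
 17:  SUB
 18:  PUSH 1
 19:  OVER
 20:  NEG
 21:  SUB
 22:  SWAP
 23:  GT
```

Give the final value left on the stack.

1

PUSH -2  [-2]
PUSH 11  [-2, 11]
POP      [-2]
NEG      [2]
PUSH 7   [2, 7]
POP      [2]
NEG      [-2]
PUSH -7  [-2, -7]
PUSH -3  [-2, -7, -3]
EQ       [-2, 0]
POP      [-2]
POP      []
PUSH -8  [-8]
NEG      [8]
DUP      [8, 8]
SWAP     [8, 8]
SUB      [0]
PUSH 1   [0, 1]
OVER     [0, 1, 0]
NEG      [0, 1, 0]
SUB      [0, 1]
SWAP     [1, 0]
GT       [1]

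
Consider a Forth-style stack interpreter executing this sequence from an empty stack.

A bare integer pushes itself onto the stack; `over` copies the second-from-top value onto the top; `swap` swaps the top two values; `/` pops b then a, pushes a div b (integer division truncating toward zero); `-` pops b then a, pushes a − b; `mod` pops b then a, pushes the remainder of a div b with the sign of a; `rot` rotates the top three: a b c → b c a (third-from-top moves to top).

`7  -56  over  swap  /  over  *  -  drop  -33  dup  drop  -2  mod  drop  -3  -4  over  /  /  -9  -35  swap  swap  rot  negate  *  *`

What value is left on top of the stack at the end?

7       [7]
-56     [7, -56]
over    [7, -56, 7]
swap    [7, 7, -56]
/       [7, 0]
over    [7, 0, 7]
*       [7, 0]
-       [7]
drop    []
-33     [-33]
dup     [-33, -33]
drop    [-33]
-2      [-33, -2]
mod     [-1]
drop    []
-3      [-3]
-4      [-3, -4]
over    [-3, -4, -3]
/       [-3, 1]
/       [-3]
-9      [-3, -9]
-35     [-3, -9, -35]
swap    [-3, -35, -9]
swap    [-3, -9, -35]
rot     [-9, -35, -3]
negate  [-9, -35, 3]
*       [-9, -105]
*       [945]

945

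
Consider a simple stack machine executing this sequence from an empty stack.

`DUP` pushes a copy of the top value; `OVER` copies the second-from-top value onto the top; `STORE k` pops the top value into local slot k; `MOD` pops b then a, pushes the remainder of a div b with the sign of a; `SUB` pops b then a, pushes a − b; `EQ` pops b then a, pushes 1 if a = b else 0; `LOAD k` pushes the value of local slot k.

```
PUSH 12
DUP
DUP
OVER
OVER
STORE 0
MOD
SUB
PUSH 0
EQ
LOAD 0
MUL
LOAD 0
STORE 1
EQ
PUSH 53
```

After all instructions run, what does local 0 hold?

12

PUSH 12 -> 12
DUP     -> 12 12
DUP     -> 12 12 12
OVER    -> 12 12 12 12
OVER    -> 12 12 12 12 12
STORE 0 -> 12 12 12 12
MOD     -> 12 12 0
SUB     -> 12 12
PUSH 0  -> 12 12 0
EQ      -> 12 0
LOAD 0  -> 12 0 12
MUL     -> 12 0
LOAD 0  -> 12 0 12
STORE 1 -> 12 0
EQ      -> 0
PUSH 53 -> 0 53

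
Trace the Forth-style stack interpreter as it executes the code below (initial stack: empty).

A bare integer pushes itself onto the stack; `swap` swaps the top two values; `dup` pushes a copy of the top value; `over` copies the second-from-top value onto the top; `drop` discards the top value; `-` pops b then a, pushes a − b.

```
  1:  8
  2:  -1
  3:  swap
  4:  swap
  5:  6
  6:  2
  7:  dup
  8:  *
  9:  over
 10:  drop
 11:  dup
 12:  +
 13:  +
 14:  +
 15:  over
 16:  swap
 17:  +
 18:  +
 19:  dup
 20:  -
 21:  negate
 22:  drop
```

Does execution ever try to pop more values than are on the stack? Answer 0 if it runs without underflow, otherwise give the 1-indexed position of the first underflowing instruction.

0

8      → [8]
-1     → [8, -1]
swap   → [-1, 8]
swap   → [8, -1]
6      → [8, -1, 6]
2      → [8, -1, 6, 2]
dup    → [8, -1, 6, 2, 2]
*      → [8, -1, 6, 4]
over   → [8, -1, 6, 4, 6]
drop   → [8, -1, 6, 4]
dup    → [8, -1, 6, 4, 4]
+      → [8, -1, 6, 8]
+      → [8, -1, 14]
+      → [8, 13]
over   → [8, 13, 8]
swap   → [8, 8, 13]
+      → [8, 21]
+      → [29]
dup    → [29, 29]
-      → [0]
negate → [0]
drop   → []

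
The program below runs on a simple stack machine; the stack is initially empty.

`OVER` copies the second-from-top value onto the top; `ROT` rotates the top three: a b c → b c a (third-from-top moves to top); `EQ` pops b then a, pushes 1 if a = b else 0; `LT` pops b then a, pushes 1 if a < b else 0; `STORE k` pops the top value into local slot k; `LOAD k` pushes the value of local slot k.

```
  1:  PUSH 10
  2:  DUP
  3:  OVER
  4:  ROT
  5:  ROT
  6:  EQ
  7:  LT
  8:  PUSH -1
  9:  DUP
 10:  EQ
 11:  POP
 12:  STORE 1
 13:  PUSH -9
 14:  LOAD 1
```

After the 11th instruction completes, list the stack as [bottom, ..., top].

PUSH 10 : [10]
DUP     : [10, 10]
OVER    : [10, 10, 10]
ROT     : [10, 10, 10]
ROT     : [10, 10, 10]
EQ      : [10, 1]
LT      : [0]
PUSH -1 : [0, -1]
DUP     : [0, -1, -1]
EQ      : [0, 1]
POP     : [0]

[0]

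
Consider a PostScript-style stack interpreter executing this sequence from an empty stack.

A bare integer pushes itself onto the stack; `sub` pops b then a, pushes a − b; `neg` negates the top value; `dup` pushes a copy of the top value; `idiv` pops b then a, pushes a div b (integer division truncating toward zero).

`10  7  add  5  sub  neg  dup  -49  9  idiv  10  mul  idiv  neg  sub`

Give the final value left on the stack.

-12

10   : 10
7    : 10 7
add  : 17
5    : 17 5
sub  : 12
neg  : -12
dup  : -12 -12
-49  : -12 -12 -49
9    : -12 -12 -49 9
idiv : -12 -12 -5
10   : -12 -12 -5 10
mul  : -12 -12 -50
idiv : -12 0
neg  : -12 0
sub  : -12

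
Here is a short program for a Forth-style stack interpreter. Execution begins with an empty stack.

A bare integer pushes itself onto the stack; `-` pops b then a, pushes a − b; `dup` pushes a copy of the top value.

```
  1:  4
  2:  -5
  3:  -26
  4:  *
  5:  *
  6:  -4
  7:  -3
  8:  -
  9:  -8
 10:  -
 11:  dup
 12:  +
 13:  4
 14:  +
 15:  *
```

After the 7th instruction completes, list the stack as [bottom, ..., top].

4   : [4]
-5  : [4, -5]
-26 : [4, -5, -26]
*   : [4, 130]
*   : [520]
-4  : [520, -4]
-3  : [520, -4, -3]

[520, -4, -3]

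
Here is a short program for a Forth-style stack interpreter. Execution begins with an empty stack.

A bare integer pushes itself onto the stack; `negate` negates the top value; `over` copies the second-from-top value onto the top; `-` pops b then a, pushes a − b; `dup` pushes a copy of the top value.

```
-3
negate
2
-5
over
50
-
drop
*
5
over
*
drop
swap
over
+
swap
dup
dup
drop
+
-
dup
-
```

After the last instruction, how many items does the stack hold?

1

-3     → [-3]
negate → [3]
2      → [3, 2]
-5     → [3, 2, -5]
over   → [3, 2, -5, 2]
50     → [3, 2, -5, 2, 50]
-      → [3, 2, -5, -48]
drop   → [3, 2, -5]
*      → [3, -10]
5      → [3, -10, 5]
over   → [3, -10, 5, -10]
*      → [3, -10, -50]
drop   → [3, -10]
swap   → [-10, 3]
over   → [-10, 3, -10]
+      → [-10, -7]
swap   → [-7, -10]
dup    → [-7, -10, -10]
dup    → [-7, -10, -10, -10]
drop   → [-7, -10, -10]
+      → [-7, -20]
-      → [13]
dup    → [13, 13]
-      → [0]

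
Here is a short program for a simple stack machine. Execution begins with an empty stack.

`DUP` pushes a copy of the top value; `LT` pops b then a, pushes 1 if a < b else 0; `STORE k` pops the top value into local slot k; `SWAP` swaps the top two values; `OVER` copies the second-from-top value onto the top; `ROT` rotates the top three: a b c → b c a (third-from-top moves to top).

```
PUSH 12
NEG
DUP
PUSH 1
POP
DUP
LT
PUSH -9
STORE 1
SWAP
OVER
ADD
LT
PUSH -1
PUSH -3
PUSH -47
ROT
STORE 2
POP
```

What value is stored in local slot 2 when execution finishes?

-1

PUSH 12  -> [12]
NEG      -> [-12]
DUP      -> [-12, -12]
PUSH 1   -> [-12, -12, 1]
POP      -> [-12, -12]
DUP      -> [-12, -12, -12]
LT       -> [-12, 0]
PUSH -9  -> [-12, 0, -9]
STORE 1  -> [-12, 0]
SWAP     -> [0, -12]
OVER     -> [0, -12, 0]
ADD      -> [0, -12]
LT       -> [0]
PUSH -1  -> [0, -1]
PUSH -3  -> [0, -1, -3]
PUSH -47 -> [0, -1, -3, -47]
ROT      -> [0, -3, -47, -1]
STORE 2  -> [0, -3, -47]
POP      -> [0, -3]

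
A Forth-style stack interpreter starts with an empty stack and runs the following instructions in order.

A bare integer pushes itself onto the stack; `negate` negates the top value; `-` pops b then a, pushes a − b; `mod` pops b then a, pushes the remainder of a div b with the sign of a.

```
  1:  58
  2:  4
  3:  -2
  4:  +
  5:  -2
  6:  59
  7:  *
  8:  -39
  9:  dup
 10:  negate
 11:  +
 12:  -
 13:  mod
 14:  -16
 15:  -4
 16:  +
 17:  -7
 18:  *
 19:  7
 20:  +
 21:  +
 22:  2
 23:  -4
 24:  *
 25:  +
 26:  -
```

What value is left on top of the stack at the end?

-83

58     -> 58
4      -> 58 4
-2     -> 58 4 -2
+      -> 58 2
-2     -> 58 2 -2
59     -> 58 2 -2 59
*      -> 58 2 -118
-39    -> 58 2 -118 -39
dup    -> 58 2 -118 -39 -39
negate -> 58 2 -118 -39 39
+      -> 58 2 -118 0
-      -> 58 2 -118
mod    -> 58 2
-16    -> 58 2 -16
-4     -> 58 2 -16 -4
+      -> 58 2 -20
-7     -> 58 2 -20 -7
*      -> 58 2 140
7      -> 58 2 140 7
+      -> 58 2 147
+      -> 58 149
2      -> 58 149 2
-4     -> 58 149 2 -4
*      -> 58 149 -8
+      -> 58 141
-      -> -83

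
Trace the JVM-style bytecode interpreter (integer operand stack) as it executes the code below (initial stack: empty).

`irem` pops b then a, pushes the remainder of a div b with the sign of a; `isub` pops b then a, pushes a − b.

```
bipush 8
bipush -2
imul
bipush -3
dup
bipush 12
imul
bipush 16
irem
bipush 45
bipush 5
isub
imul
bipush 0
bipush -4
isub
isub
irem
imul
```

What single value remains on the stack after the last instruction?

bipush 8  : [8]
bipush -2 : [8, -2]
imul      : [-16]
bipush -3 : [-16, -3]
dup       : [-16, -3, -3]
bipush 12 : [-16, -3, -3, 12]
imul      : [-16, -3, -36]
bipush 16 : [-16, -3, -36, 16]
irem      : [-16, -3, -4]
bipush 45 : [-16, -3, -4, 45]
bipush 5  : [-16, -3, -4, 45, 5]
isub      : [-16, -3, -4, 40]
imul      : [-16, -3, -160]
bipush 0  : [-16, -3, -160, 0]
bipush -4 : [-16, -3, -160, 0, -4]
isub      : [-16, -3, -160, 4]
isub      : [-16, -3, -164]
irem      : [-16, -3]
imul      : [48]

48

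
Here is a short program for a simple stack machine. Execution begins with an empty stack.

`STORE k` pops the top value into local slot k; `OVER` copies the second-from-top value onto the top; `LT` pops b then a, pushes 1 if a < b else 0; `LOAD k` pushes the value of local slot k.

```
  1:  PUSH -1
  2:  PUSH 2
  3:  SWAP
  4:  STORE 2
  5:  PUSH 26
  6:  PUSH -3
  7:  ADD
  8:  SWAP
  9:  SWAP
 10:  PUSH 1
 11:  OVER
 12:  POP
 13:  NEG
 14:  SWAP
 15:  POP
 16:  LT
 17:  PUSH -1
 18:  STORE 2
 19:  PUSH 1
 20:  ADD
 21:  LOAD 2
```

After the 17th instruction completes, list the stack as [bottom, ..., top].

[0, -1]

PUSH -1  -1
PUSH 2   -1 2
SWAP     2 -1
STORE 2  2
PUSH 26  2 26
PUSH -3  2 26 -3
ADD      2 23
SWAP     23 2
SWAP     2 23
PUSH 1   2 23 1
OVER     2 23 1 23
POP      2 23 1
NEG      2 23 -1
SWAP     2 -1 23
POP      2 -1
LT       0
PUSH -1  0 -1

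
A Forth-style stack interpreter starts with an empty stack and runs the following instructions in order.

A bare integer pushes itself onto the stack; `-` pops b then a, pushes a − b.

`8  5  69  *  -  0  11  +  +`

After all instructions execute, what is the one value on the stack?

-326

8  -> 8
5  -> 8 5
69 -> 8 5 69
*  -> 8 345
-  -> -337
0  -> -337 0
11 -> -337 0 11
+  -> -337 11
+  -> -326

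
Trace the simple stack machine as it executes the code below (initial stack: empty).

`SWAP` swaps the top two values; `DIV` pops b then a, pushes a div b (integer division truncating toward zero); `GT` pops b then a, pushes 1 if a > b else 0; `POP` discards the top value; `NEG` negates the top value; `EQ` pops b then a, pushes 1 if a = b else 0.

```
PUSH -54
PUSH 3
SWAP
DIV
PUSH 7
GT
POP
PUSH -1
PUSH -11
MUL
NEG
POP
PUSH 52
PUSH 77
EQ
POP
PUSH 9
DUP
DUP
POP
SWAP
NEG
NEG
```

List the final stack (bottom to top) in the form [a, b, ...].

[9, 9]

PUSH -54 : [-54]
PUSH 3   : [-54, 3]
SWAP     : [3, -54]
DIV      : [0]
PUSH 7   : [0, 7]
GT       : [0]
POP      : []
PUSH -1  : [-1]
PUSH -11 : [-1, -11]
MUL      : [11]
NEG      : [-11]
POP      : []
PUSH 52  : [52]
PUSH 77  : [52, 77]
EQ       : [0]
POP      : []
PUSH 9   : [9]
DUP      : [9, 9]
DUP      : [9, 9, 9]
POP      : [9, 9]
SWAP     : [9, 9]
NEG      : [9, -9]
NEG      : [9, 9]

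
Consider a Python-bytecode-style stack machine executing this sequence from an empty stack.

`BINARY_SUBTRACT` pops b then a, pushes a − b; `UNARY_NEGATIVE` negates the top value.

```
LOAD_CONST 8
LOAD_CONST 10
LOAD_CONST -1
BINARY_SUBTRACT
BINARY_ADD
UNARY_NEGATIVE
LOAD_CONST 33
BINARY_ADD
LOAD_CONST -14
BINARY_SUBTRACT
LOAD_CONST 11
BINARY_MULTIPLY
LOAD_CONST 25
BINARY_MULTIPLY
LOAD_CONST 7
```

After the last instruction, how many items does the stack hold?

2

LOAD_CONST 8     [8]
LOAD_CONST 10    [8, 10]
LOAD_CONST -1    [8, 10, -1]
BINARY_SUBTRACT  [8, 11]
BINARY_ADD       [19]
UNARY_NEGATIVE   [-19]
LOAD_CONST 33    [-19, 33]
BINARY_ADD       [14]
LOAD_CONST -14   [14, -14]
BINARY_SUBTRACT  [28]
LOAD_CONST 11    [28, 11]
BINARY_MULTIPLY  [308]
LOAD_CONST 25    [308, 25]
BINARY_MULTIPLY  [7700]
LOAD_CONST 7     [7700, 7]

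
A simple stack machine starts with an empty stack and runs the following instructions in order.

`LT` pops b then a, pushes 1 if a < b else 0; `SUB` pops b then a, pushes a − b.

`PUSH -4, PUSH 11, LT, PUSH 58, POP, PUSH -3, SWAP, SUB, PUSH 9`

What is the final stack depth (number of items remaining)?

PUSH -4  [-4]
PUSH 11  [-4, 11]
LT       [1]
PUSH 58  [1, 58]
POP      [1]
PUSH -3  [1, -3]
SWAP     [-3, 1]
SUB      [-4]
PUSH 9   [-4, 9]

2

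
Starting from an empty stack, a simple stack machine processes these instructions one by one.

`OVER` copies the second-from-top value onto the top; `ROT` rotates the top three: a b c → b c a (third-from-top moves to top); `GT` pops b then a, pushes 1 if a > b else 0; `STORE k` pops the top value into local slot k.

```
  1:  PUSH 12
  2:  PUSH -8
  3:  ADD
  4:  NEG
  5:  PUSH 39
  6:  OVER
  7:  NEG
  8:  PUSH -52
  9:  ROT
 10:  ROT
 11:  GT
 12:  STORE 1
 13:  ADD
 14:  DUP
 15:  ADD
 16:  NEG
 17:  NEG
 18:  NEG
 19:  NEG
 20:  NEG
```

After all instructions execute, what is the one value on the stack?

112

PUSH 12  : 12
PUSH -8  : 12 -8
ADD      : 4
NEG      : -4
PUSH 39  : -4 39
OVER     : -4 39 -4
NEG      : -4 39 4
PUSH -52 : -4 39 4 -52
ROT      : -4 4 -52 39
ROT      : -4 -52 39 4
GT       : -4 -52 1
STORE 1  : -4 -52
ADD      : -56
DUP      : -56 -56
ADD      : -112
NEG      : 112
NEG      : -112
NEG      : 112
NEG      : -112
NEG      : 112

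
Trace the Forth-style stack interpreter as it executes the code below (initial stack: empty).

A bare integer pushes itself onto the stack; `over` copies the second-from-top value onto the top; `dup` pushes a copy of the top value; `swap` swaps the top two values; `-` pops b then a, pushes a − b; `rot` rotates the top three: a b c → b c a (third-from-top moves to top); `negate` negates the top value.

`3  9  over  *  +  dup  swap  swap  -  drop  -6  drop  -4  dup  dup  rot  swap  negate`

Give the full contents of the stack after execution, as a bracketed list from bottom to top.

3       3
9       3 9
over    3 9 3
*       3 27
+       30
dup     30 30
swap    30 30
swap    30 30
-       0
drop    (empty)
-6      -6
drop    (empty)
-4      -4
dup     -4 -4
dup     -4 -4 -4
rot     -4 -4 -4
swap    -4 -4 -4
negate  -4 -4 4

[-4, -4, 4]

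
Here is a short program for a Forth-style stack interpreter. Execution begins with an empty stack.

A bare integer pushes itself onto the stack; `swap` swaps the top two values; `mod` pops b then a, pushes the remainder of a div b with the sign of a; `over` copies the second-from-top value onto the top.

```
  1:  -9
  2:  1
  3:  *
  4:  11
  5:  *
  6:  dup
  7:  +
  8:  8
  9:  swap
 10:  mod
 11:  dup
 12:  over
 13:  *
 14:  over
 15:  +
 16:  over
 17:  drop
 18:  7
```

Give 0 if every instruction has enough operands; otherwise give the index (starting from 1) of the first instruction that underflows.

-9   → -9
1    → -9 1
*    → -9
11   → -9 11
*    → -99
dup  → -99 -99
+    → -198
8    → -198 8
swap → 8 -198
mod  → 8
dup  → 8 8
over → 8 8 8
*    → 8 64
over → 8 64 8
+    → 8 72
over → 8 72 8
drop → 8 72
7    → 8 72 7

0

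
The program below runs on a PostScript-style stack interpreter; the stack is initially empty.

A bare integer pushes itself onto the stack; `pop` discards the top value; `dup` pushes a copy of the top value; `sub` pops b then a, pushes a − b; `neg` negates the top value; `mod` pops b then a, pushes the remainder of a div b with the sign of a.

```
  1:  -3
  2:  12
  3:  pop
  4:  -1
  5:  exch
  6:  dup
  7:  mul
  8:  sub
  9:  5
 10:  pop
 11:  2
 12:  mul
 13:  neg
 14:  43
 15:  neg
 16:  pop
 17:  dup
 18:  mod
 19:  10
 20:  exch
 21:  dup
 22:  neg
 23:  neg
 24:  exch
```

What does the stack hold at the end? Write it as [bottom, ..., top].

-3   -> -3
12   -> -3 12
pop  -> -3
-1   -> -3 -1
exch -> -1 -3
dup  -> -1 -3 -3
mul  -> -1 9
sub  -> -10
5    -> -10 5
pop  -> -10
2    -> -10 2
mul  -> -20
neg  -> 20
43   -> 20 43
neg  -> 20 -43
pop  -> 20
dup  -> 20 20
mod  -> 0
10   -> 0 10
exch -> 10 0
dup  -> 10 0 0
neg  -> 10 0 0
neg  -> 10 0 0
exch -> 10 0 0

[10, 0, 0]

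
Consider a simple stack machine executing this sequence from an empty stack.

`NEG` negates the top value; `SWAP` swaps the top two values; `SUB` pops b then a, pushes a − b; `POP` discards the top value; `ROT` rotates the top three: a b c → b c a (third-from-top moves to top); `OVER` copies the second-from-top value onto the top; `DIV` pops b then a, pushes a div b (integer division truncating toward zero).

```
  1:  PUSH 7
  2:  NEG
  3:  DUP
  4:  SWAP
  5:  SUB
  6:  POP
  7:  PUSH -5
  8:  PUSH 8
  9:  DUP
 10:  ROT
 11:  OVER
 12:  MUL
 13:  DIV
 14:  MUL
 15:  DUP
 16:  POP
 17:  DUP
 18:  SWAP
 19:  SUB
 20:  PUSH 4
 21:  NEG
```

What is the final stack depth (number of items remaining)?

PUSH 7  → [7]
NEG     → [-7]
DUP     → [-7, -7]
SWAP    → [-7, -7]
SUB     → [0]
POP     → []
PUSH -5 → [-5]
PUSH 8  → [-5, 8]
DUP     → [-5, 8, 8]
ROT     → [8, 8, -5]
OVER    → [8, 8, -5, 8]
MUL     → [8, 8, -40]
DIV     → [8, 0]
MUL     → [0]
DUP     → [0, 0]
POP     → [0]
DUP     → [0, 0]
SWAP    → [0, 0]
SUB     → [0]
PUSH 4  → [0, 4]
NEG     → [0, -4]

2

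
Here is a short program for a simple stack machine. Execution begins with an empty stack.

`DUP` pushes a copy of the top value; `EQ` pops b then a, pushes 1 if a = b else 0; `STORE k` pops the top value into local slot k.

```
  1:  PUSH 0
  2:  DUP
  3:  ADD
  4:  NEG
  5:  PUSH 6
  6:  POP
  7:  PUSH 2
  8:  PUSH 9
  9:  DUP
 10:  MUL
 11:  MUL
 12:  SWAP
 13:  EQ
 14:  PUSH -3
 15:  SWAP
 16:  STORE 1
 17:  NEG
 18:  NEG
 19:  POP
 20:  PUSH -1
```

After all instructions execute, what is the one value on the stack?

-1

PUSH 0  : [0]
DUP     : [0, 0]
ADD     : [0]
NEG     : [0]
PUSH 6  : [0, 6]
POP     : [0]
PUSH 2  : [0, 2]
PUSH 9  : [0, 2, 9]
DUP     : [0, 2, 9, 9]
MUL     : [0, 2, 81]
MUL     : [0, 162]
SWAP    : [162, 0]
EQ      : [0]
PUSH -3 : [0, -3]
SWAP    : [-3, 0]
STORE 1 : [-3]
NEG     : [3]
NEG     : [-3]
POP     : []
PUSH -1 : [-1]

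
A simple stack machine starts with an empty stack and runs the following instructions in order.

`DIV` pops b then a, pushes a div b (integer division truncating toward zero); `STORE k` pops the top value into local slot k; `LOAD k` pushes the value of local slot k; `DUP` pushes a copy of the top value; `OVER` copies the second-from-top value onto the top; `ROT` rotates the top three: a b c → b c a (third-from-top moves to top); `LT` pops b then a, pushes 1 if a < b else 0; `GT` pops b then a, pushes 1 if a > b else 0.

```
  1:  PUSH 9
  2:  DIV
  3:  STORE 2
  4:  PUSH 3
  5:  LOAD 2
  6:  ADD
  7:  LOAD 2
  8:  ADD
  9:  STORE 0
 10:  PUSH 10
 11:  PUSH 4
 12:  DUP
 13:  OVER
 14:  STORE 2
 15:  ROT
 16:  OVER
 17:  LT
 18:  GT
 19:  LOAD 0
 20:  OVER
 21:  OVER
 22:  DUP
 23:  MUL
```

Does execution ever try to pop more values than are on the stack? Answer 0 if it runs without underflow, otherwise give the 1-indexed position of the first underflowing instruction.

2

PUSH 9 -> 9
DIV  — needs 2 operands, stack has 1 → underflow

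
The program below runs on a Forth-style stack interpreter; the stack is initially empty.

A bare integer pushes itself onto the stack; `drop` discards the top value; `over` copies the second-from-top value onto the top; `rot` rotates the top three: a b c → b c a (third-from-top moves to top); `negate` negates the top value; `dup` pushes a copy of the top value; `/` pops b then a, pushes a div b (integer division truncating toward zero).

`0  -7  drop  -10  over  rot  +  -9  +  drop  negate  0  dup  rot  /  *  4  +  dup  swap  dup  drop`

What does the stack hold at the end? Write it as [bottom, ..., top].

[4, 4]

0      → [0]
-7     → [0, -7]
drop   → [0]
-10    → [0, -10]
over   → [0, -10, 0]
rot    → [-10, 0, 0]
+      → [-10, 0]
-9     → [-10, 0, -9]
+      → [-10, -9]
drop   → [-10]
negate → [10]
0      → [10, 0]
dup    → [10, 0, 0]
rot    → [0, 0, 10]
/      → [0, 0]
*      → [0]
4      → [0, 4]
+      → [4]
dup    → [4, 4]
swap   → [4, 4]
dup    → [4, 4, 4]
drop   → [4, 4]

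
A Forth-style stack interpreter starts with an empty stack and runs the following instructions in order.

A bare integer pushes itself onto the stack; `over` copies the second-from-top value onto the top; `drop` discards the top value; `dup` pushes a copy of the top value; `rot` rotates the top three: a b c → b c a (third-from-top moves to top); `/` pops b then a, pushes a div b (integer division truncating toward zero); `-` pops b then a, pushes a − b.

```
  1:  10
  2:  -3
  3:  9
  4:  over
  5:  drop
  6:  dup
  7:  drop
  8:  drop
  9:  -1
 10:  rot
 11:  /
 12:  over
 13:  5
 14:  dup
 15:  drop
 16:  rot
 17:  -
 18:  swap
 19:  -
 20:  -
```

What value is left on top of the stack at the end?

-11

10   : 10
-3   : 10 -3
9    : 10 -3 9
over : 10 -3 9 -3
drop : 10 -3 9
dup  : 10 -3 9 9
drop : 10 -3 9
drop : 10 -3
-1   : 10 -3 -1
rot  : -3 -1 10
/    : -3 0
over : -3 0 -3
5    : -3 0 -3 5
dup  : -3 0 -3 5 5
drop : -3 0 -3 5
rot  : -3 -3 5 0
-    : -3 -3 5
swap : -3 5 -3
-    : -3 8
-    : -11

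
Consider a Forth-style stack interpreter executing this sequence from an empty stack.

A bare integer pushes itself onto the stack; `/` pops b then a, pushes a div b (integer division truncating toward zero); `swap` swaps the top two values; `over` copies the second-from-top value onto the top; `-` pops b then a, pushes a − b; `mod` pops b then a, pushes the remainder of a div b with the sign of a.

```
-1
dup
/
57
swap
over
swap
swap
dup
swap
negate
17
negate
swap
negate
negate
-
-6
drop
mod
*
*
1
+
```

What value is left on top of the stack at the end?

-1     → -1
dup    → -1 -1
/      → 1
57     → 1 57
swap   → 57 1
over   → 57 1 57
swap   → 57 57 1
swap   → 57 1 57
dup    → 57 1 57 57
swap   → 57 1 57 57
negate → 57 1 57 -57
17     → 57 1 57 -57 17
negate → 57 1 57 -57 -17
swap   → 57 1 57 -17 -57
negate → 57 1 57 -17 57
negate → 57 1 57 -17 -57
-      → 57 1 57 40
-6     → 57 1 57 40 -6
drop   → 57 1 57 40
mod    → 57 1 17
*      → 57 17
*      → 969
1      → 969 1
+      → 970

970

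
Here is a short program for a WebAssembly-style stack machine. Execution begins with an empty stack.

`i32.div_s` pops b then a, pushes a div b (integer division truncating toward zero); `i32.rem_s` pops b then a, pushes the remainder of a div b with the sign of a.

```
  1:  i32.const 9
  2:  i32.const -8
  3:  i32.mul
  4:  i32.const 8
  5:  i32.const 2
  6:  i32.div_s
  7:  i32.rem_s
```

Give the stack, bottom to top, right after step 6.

i32.const 9  → [9]
i32.const -8 → [9, -8]
i32.mul      → [-72]
i32.const 8  → [-72, 8]
i32.const 2  → [-72, 8, 2]
i32.div_s    → [-72, 4]

[-72, 4]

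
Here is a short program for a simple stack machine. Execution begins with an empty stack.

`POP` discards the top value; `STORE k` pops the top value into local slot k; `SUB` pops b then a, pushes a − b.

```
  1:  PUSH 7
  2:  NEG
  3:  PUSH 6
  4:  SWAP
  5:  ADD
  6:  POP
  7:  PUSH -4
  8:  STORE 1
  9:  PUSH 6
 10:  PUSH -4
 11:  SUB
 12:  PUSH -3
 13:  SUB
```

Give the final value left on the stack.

13

PUSH 7  → [7]
NEG     → [-7]
PUSH 6  → [-7, 6]
SWAP    → [6, -7]
ADD     → [-1]
POP     → []
PUSH -4 → [-4]
STORE 1 → []
PUSH 6  → [6]
PUSH -4 → [6, -4]
SUB     → [10]
PUSH -3 → [10, -3]
SUB     → [13]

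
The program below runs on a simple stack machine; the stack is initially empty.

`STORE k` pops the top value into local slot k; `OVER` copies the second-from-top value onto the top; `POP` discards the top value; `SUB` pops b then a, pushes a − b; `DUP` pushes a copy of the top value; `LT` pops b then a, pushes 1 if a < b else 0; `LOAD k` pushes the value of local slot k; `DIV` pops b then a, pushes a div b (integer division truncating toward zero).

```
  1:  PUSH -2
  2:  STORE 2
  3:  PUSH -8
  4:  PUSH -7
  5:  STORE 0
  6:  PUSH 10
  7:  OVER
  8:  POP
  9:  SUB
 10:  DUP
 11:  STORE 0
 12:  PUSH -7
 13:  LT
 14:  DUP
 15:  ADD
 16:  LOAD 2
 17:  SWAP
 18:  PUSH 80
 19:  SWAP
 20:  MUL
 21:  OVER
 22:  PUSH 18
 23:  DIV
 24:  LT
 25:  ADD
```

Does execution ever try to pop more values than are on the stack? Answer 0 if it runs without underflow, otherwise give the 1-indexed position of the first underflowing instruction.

PUSH -2 → -2
STORE 2 → (empty)
PUSH -8 → -8
PUSH -7 → -8 -7
STORE 0 → -8
PUSH 10 → -8 10
OVER    → -8 10 -8
POP     → -8 10
SUB     → -18
DUP     → -18 -18
STORE 0 → -18
PUSH -7 → -18 -7
LT      → 1
DUP     → 1 1
ADD     → 2
LOAD 2  → 2 -2
SWAP    → -2 2
PUSH 80 → -2 2 80
SWAP    → -2 80 2
MUL     → -2 160
OVER    → -2 160 -2
PUSH 18 → -2 160 -2 18
DIV     → -2 160 0
LT      → -2 0
ADD     → -2

0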